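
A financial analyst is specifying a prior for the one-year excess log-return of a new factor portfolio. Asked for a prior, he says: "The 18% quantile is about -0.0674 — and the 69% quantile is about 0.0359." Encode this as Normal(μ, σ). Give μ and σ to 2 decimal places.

μ = -0.00, σ = 0.07

The p-quantile of Normal(μ,σ) is μ + z_p·σ, with z_{0.18} = -0.9154 and z_{0.69} = 0.4959.
Eliminate σ: μ = (z₂·x₁ − z₁·x₂)/(z₂ − z₁) = (0.4959·-0.0674 − (-0.9154)·0.0359)/1.411 = -0.00.
Then σ = (x₂ − x₁)/(z₂ − z₁) = (0.0359 − -0.0674)/1.411 = 0.07.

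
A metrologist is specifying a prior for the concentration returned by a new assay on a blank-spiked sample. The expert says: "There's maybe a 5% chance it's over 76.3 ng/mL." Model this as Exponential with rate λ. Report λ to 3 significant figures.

λ ≈ 0.0393

P(T > 76.3) = e^(−λ·76.3) = 0.05, so λ = −ln(0.05)/76.3 = 0.0393.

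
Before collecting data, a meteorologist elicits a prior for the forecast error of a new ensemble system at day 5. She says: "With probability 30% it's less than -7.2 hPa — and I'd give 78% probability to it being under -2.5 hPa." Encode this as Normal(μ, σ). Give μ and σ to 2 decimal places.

For Normal(μ,σ), the p-quantile is μ + z_p·σ. Here z_{0.3} = -0.5244, z_{0.78} = 0.7722.
So -7.2 = μ − 0.5244σ and -2.5 = μ + 0.7722σ.
Subtracting: σ = (-2.5 − -7.2)/(0.7722 − (-0.5244)) = 3.62.
Then μ = -7.2 − (-0.5244)·3.62 = -5.30.

μ = -5.30, σ = 3.62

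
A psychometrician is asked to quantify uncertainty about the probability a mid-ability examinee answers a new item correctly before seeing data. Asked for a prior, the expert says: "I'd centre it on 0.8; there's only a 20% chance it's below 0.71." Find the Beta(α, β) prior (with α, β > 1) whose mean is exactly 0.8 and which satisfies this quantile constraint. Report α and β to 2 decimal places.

α ≈ 9.63, β ≈ 2.41

With mean 0.8 fixed, write α = 0.8s, β = 0.2s where s = α+β.
Need P(θ < 0.71) = 0.2 under Beta(0.8s, 0.2s). Normal approximation: (q−m)/√(m(1−m)/s) ≈ z_{0.2} = -0.842, so s ≈ 0.8·0.2·(-0.842)²/(0.71−0.8)² = 14.0.
At s = 14.0: P(θ<0.71) ≈ 0.187. Adjusting to match 0.2 gives s ≈ 12.04.
So α = 0.8·12.04 ≈ 9.63, β = 0.2·12.04 ≈ 2.41.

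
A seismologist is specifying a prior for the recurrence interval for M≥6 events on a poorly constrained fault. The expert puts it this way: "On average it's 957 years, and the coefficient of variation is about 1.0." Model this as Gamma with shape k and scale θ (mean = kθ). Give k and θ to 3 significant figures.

k ≈ 1, θ ≈ 957

For Gamma(k, scale θ): mean = kθ, variance = kθ², so CV = 1/√k.
CV = 1.0, hence k = 1/CV² = 1.
Then θ = mean/k = 957/1 = 957.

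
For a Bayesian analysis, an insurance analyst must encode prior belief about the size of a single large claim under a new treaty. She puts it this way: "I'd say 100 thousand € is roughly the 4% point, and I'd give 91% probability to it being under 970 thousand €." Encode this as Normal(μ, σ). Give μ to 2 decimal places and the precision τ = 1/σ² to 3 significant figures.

For Normal(μ,σ), the p-quantile is μ + z_p·σ. Here z_{0.04} = -1.751, z_{0.91} = 1.341.
So 100 = μ − 1.751σ and 970 = μ + 1.341σ.
Subtracting: σ = (970 − 100)/(1.341 − (-1.751)) = 281.42.
Then μ = 100 − (-1.751)·281.42 = 592.68.
Precision τ = 1/σ² = 1/281.4² = 1.26e-05.

μ = 592.68, τ = 1.26e-05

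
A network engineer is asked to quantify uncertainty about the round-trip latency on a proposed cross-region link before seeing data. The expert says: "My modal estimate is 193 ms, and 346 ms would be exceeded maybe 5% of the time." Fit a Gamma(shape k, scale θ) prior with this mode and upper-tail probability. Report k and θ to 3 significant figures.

Gamma(k,θ) with k>1 has mode (k−1)θ, so θ = 193/(k−1).
Need P(X < 346) = 0.95 with θ tied to k this way. Start at k = 2, θ = 193: P(X<346) ≈ 0.535.
Too low — raise k to concentrate. Iterating converges to k ≈ 9.18.
Then θ = 193/(9.18−1) ≈ 23.6.

k ≈ 9.18, θ ≈ 23.6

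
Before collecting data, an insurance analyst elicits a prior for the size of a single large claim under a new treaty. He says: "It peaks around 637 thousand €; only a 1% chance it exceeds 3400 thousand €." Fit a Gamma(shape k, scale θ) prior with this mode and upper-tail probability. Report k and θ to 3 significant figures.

Gamma(k,θ) with k>1 has mode (k−1)θ, so θ = 637/(k−1).
Need P(X < 3400) = 0.99 with θ tied to k this way. Start at k = 2, θ = 637: P(X<3400) ≈ 0.970.
Too low — raise k to concentrate. Iterating converges to k ≈ 2.37.
Then θ = 637/(2.37−1) ≈ 465.

k ≈ 2.37, θ ≈ 465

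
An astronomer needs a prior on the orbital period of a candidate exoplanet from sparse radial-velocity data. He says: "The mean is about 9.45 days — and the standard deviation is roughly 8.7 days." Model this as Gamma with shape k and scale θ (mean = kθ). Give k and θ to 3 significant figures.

For Gamma(k, scale θ): mean = kθ, variance = kθ², so CV = 1/√k.
CV = SD/mean = 8.7/9.45 = 0.9206, hence k = 1/CV² = 1.18.
Then θ = mean/k = 9.45/1.18 = 8.01.

k ≈ 1.18, θ ≈ 8.01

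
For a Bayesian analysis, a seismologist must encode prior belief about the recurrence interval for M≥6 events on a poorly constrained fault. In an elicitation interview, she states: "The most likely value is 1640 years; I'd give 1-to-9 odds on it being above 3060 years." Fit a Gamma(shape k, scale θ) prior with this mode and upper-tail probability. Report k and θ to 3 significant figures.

k ≈ 5.91, θ ≈ 334

Gamma(k,θ) with k>1 has mode (k−1)θ, so θ = 1640/(k−1).
Need P(X < 3060) = 0.9 with θ tied to k this way. Start at k = 2, θ = 1640: P(X<3060) ≈ 0.556.
Too low — raise k to concentrate. Iterating converges to k ≈ 5.91.
Then θ = 1640/(5.91−1) ≈ 334.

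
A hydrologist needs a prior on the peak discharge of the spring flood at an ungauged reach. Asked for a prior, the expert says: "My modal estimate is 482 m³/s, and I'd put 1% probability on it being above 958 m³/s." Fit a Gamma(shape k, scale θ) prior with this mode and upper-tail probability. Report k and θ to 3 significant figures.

k ≈ 11.4, θ ≈ 46.2

Gamma(k,θ) with k>1 has mode (k−1)θ, so θ = 482/(k−1).
Need P(X < 958) = 0.99 with θ tied to k this way. Start at k = 2, θ = 482: P(X<958) ≈ 0.591.
Too low — raise k to concentrate. Iterating converges to k ≈ 11.4.
Then θ = 482/(11.4−1) ≈ 46.2.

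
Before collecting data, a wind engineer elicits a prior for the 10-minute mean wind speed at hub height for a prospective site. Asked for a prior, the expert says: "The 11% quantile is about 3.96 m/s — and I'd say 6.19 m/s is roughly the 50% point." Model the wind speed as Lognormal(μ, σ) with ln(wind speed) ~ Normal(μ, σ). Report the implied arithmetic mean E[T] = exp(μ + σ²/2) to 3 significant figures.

If T ~ Lognormal(μ,σ) then ln T ~ Normal(μ,σ), so the p-quantile of ln T is μ + z_p·σ.
ln(3.96) = 1.376 and ln(6.19) = 1.823; z_{0.11} = -1.227, z_{0.5} = 0.
σ = (1.823 − 1.376)/(0 − (-1.227)) = 0.364.
μ = 1.376 − (-1.227)·0.364 = 1.823.
E[T] = exp(μ + σ²/2) = exp(1.823 + 0.0663) = 6.61 m/s.

E[T] ≈ 6.61 m/s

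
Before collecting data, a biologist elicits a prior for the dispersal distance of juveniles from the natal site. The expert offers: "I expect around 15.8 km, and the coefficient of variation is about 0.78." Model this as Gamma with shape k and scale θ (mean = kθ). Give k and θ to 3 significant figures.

k ≈ 1.64, θ ≈ 9.61

For Gamma(k, scale θ): mean = kθ, variance = kθ², so CV = 1/√k.
CV = 0.78, hence k = 1/CV² = 1.64.
Then θ = mean/k = 15.8/1.64 = 9.61.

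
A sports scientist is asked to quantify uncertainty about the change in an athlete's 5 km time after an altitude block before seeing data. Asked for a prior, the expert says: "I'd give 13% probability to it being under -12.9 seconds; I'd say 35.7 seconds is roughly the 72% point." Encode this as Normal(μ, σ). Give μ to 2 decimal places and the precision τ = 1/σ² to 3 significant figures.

The p-quantile of Normal(μ,σ) is μ + z_p·σ, with z_{0.13} = -1.126 and z_{0.72} = 0.5828.
Eliminate σ: μ = (z₂·x₁ − z₁·x₂)/(z₂ − z₁) = (0.5828·-12.9 − (-1.126)·35.7)/1.709 = 19.13.
Then σ = (x₂ − x₁)/(z₂ − z₁) = (35.7 − -12.9)/1.709 = 28.43.
Precision τ = 1/σ² = 1/28.43² = 0.00124.

μ = 19.13, τ = 0.00124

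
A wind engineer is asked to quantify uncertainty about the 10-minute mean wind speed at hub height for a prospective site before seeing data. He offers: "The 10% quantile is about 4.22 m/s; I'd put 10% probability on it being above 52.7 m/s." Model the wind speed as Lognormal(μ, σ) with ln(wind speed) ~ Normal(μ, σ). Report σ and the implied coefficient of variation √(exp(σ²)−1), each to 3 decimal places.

If T ~ Lognormal(μ,σ) then ln T ~ Normal(μ,σ), so the p-quantile of ln T is μ + z_p·σ.
ln(4.22) = 1.44 and ln(52.7) = 3.965; z_{0.1} = -1.282, z_{0.9} = 1.282.
σ = (3.965 − 1.44)/(1.282 − (-1.282)) = 0.985.
μ = 1.44 − (-1.282)·0.985 = 2.702.
CV = √(exp(σ²)−1) = √(exp(0.9703)−1) = 1.280.

σ ≈ 0.985, CV ≈ 1.280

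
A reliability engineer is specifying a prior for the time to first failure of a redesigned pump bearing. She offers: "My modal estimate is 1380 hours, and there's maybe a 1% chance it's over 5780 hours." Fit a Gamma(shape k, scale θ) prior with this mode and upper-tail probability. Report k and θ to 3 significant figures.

k ≈ 3.01, θ ≈ 686

Gamma(k,θ) with k>1 has mode (k−1)θ, so θ = 1380/(k−1).
Need P(X < 5780) = 0.99 with θ tied to k this way. Start at k = 2, θ = 1380: P(X<5780) ≈ 0.921.
Too low — raise k to concentrate. Iterating converges to k ≈ 3.01.
Then θ = 1380/(3.01−1) ≈ 686.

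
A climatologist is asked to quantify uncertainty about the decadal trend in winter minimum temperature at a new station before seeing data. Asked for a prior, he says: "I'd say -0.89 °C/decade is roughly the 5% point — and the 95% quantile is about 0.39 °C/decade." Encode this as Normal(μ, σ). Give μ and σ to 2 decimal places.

The p-quantile of Normal(μ,σ) is μ + z_p·σ, with z_{0.05} = -1.645 and z_{0.95} = 1.645.
Eliminate σ: μ = (z₂·x₁ − z₁·x₂)/(z₂ − z₁) = (1.645·-0.89 − (-1.645)·0.39)/3.29 = -0.25.
Then σ = (x₂ − x₁)/(z₂ − z₁) = (0.39 − -0.89)/3.29 = 0.39.

μ = -0.25, σ = 0.39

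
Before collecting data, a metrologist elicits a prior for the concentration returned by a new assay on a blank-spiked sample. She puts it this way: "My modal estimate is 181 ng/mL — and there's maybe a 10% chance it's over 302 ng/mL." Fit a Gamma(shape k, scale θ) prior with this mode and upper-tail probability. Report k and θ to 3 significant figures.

Gamma(k,θ) with k>1 has mode (k−1)θ, so θ = 181/(k−1).
Need P(X < 302) = 0.9 with θ tied to k this way. Start at k = 2, θ = 181: P(X<302) ≈ 0.497.
Too low — raise k to concentrate. Iterating converges to k ≈ 8.21.
Then θ = 181/(8.21−1) ≈ 25.1.

k ≈ 8.21, θ ≈ 25.1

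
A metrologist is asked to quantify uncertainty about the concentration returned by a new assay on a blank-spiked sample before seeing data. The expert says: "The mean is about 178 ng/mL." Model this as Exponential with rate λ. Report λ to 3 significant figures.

Exponential mean = 1/λ, so λ = 1/178.0 = 0.00562.

λ ≈ 0.00562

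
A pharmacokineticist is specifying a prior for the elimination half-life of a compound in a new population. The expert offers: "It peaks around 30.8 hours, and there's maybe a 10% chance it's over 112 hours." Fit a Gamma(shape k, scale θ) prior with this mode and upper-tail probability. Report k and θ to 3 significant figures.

Gamma(k,θ) with k>1 has mode (k−1)θ, so θ = 30.8/(k−1).
Need P(X < 112) = 0.9 with θ tied to k this way. Start at k = 2, θ = 30.8: P(X<112) ≈ 0.878.
Too low — raise k to concentrate. Iterating converges to k ≈ 2.12.
Then θ = 30.8/(2.12−1) ≈ 27.6.

k ≈ 2.12, θ ≈ 27.6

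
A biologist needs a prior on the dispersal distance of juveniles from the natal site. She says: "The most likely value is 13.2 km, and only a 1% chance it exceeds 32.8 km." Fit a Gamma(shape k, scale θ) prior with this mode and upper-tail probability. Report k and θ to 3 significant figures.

k ≈ 6.67, θ ≈ 2.33

Gamma(k,θ) with k>1 has mode (k−1)θ, so θ = 13.2/(k−1).
Need P(X < 32.8) = 0.99 with θ tied to k this way. Start at k = 2, θ = 13.2: P(X<32.8) ≈ 0.710.
Too low — raise k to concentrate. Iterating converges to k ≈ 6.67.
Then θ = 13.2/(6.67−1) ≈ 2.33.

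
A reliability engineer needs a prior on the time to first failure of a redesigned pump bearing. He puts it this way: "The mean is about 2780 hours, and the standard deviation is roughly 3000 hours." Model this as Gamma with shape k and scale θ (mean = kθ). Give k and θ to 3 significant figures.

k ≈ 0.859, θ ≈ 3240

For Gamma(k, scale θ): mean = kθ, variance = kθ², so CV = 1/√k.
CV = SD/mean = 3000/2780 = 1.079, hence k = 1/CV² = 0.859.
Then θ = mean/k = 2780/0.859 = 3240.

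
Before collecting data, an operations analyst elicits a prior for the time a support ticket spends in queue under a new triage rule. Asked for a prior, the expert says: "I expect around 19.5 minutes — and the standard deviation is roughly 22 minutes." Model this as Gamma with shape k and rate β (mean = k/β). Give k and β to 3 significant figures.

For Gamma(k, rate β): mean = k/β, variance = k/β², so CV = 1/√k.
CV = SD/mean = 22/19.5 = 1.128, hence k = 1/CV² = 0.786.
Then β = k/mean = 0.786/19.5 = 0.0403.

k ≈ 0.786, β ≈ 0.0403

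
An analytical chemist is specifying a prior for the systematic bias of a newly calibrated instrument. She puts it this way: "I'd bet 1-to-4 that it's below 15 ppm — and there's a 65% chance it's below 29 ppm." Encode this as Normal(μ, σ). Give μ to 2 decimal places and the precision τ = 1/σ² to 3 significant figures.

For Normal(μ,σ), the p-quantile is μ + z_p·σ. Here z_{0.2} = -0.8416, z_{0.65} = 0.3853.
So 15 = μ − 0.8416σ and 29 = μ + 0.3853σ.
Subtracting: σ = (29 − 15)/(0.3853 − (-0.8416)) = 11.41.
Then μ = 15 − (-0.8416)·11.41 = 24.60.
Precision τ = 1/σ² = 1/11.41² = 0.00768.

μ = 24.60, τ = 0.00768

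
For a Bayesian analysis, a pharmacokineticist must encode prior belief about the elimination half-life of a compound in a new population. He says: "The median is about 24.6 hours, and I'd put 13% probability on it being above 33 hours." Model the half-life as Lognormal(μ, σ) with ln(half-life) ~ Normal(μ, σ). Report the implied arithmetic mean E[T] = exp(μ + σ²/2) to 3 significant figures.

E[T] ≈ 25.5 hours

If T ~ Lognormal(μ,σ) then ln T ~ Normal(μ,σ), so the p-quantile of ln T is μ + z_p·σ.
ln(24.6) = 3.203 and ln(33) = 3.497; z_{0.5} = 0, z_{0.87} = 1.126.
σ = (3.497 − 3.203)/(1.126 − (0)) = 0.261.
μ = 3.203 − (0)·0.261 = 3.203.
E[T] = exp(μ + σ²/2) = exp(3.203 + 0.0340) = 25.5 hours.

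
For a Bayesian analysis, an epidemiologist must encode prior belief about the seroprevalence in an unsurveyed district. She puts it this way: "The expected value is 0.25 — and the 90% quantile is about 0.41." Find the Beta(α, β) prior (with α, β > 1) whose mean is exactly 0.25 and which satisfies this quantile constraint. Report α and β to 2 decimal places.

With mean 0.25 fixed, write α = 0.25s, β = 0.75s where s = α+β.
Need P(θ < 0.41) = 0.9 under Beta(0.25s, 0.75s). Normal approximation: (q−m)/√(m(1−m)/s) ≈ z_{0.9} = 1.28, so s ≈ 0.25·0.75·(1.28)²/(0.41−0.25)² = 12.0.
At s = 12.0: P(θ<0.41) ≈ 0.894. Adjusting to match 0.9 gives s ≈ 12.78.
So α = 0.25·12.78 ≈ 3.19, β = 0.75·12.78 ≈ 9.58.

α ≈ 3.19, β ≈ 9.58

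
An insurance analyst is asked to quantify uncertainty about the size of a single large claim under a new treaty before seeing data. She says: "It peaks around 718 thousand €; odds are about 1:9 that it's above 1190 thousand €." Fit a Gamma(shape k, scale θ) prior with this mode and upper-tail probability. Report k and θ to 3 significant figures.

k ≈ 8.39, θ ≈ 97.1

Gamma(k,θ) with k>1 has mode (k−1)θ, so θ = 718/(k−1).
Need P(X < 1190) = 0.9 with θ tied to k this way. Start at k = 2, θ = 718: P(X<1190) ≈ 0.493.
Too low — raise k to concentrate. Iterating converges to k ≈ 8.39.
Then θ = 718/(8.39−1) ≈ 97.1.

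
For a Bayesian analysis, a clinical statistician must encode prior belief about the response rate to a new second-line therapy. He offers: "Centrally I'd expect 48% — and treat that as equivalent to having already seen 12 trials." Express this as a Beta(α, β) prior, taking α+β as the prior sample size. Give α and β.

Under the effective-sample-size interpretation, Beta(α, β) has prior mean α/(α+β) and prior sample size α+β.
So α+β = 12 and α/(α+β) = 0.48, giving α = 0.48·12 = 5.76 and β = 12 − 5.76 = 6.24.

α = 5.76, β = 6.24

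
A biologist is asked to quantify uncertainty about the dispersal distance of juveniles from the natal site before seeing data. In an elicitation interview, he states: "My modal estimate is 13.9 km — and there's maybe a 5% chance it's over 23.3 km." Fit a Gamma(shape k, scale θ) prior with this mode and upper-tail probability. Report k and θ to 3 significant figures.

k ≈ 11.5, θ ≈ 1.33

Gamma(k,θ) with k>1 has mode (k−1)θ, so θ = 13.9/(k−1).
Need P(X < 23.3) = 0.95 with θ tied to k this way. Start at k = 2, θ = 13.9: P(X<23.3) ≈ 0.499.
Too low — raise k to concentrate. Iterating converges to k ≈ 11.5.
Then θ = 13.9/(11.5−1) ≈ 1.33.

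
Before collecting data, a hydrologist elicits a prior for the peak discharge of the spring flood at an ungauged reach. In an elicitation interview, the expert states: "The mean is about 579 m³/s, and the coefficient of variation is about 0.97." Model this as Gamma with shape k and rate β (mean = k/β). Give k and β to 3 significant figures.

For Gamma(k, rate β): mean = k/β, variance = k/β², so CV = 1/√k.
CV = 0.97, hence k = 1/CV² = 1.06.
Then β = k/mean = 1.06/579 = 0.00184.

k ≈ 1.06, β ≈ 0.00184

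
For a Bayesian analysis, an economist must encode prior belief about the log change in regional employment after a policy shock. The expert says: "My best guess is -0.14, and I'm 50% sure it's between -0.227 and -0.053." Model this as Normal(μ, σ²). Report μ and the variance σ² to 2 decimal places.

μ = -0.14, σ² = 0.02

A symmetric 50% interval runs μ ± z·σ with z = 0.6745.
Half-width = 0.087, so σ = 0.087/0.6745 = 0.129 and σ² = 0.02.
μ is the stated best guess, -0.14.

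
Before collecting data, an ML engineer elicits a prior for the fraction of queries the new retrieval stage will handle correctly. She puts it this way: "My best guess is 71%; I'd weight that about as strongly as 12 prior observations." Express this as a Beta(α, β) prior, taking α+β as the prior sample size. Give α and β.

α = 8.52, β = 3.48

Under the effective-sample-size interpretation, Beta(α, β) has prior mean α/(α+β) and prior sample size α+β.
So α+β = 12 and α/(α+β) = 0.71, giving α = 0.71·12 = 8.52 and β = 12 − 8.52 = 3.48.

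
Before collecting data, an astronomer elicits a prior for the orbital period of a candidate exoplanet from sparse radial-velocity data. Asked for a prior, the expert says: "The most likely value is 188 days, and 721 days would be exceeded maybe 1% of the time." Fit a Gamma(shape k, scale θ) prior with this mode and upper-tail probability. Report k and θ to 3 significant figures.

Gamma(k,θ) with k>1 has mode (k−1)θ, so θ = 188/(k−1).
Need P(X < 721) = 0.99 with θ tied to k this way. Start at k = 2, θ = 188: P(X<721) ≈ 0.896.
Too low — raise k to concentrate. Iterating converges to k ≈ 3.34.
Then θ = 188/(3.34−1) ≈ 80.3.

k ≈ 3.34, θ ≈ 80.3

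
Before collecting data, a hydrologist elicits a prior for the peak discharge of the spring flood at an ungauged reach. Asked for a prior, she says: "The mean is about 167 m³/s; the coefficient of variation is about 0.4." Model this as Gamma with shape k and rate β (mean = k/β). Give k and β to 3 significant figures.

For Gamma(k, rate β): mean = k/β, variance = k/β², so CV = 1/√k.
CV = 0.4, hence k = 1/CV² = 6.25.
Then β = k/mean = 6.25/167 = 0.0374.

k ≈ 6.25, β ≈ 0.0374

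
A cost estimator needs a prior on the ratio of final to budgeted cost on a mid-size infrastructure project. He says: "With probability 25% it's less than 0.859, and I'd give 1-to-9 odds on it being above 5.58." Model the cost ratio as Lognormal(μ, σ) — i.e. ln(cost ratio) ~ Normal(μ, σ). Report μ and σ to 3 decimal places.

If T ~ Lognormal(μ,σ) then ln T ~ Normal(μ,σ), so the p-quantile of ln T is μ + z_p·σ.
ln(0.859) = -0.152 and ln(5.58) = 1.719; z_{0.25} = -0.6745, z_{0.9} = 1.282.
σ = (1.719 − -0.152)/(1.282 − (-0.6745)) = 0.957.
μ = -0.152 − (-0.6745)·0.957 = 0.493.

μ ≈ 0.493, σ ≈ 0.957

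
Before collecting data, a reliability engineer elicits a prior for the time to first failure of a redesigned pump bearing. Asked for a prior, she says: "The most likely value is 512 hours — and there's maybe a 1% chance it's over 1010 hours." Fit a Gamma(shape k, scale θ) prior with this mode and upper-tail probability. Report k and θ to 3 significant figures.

Gamma(k,θ) with k>1 has mode (k−1)θ, so θ = 512/(k−1).
Need P(X < 1010) = 0.99 with θ tied to k this way. Start at k = 2, θ = 512: P(X<1010) ≈ 0.587.
Too low — raise k to concentrate. Iterating converges to k ≈ 11.7.
Then θ = 512/(11.7−1) ≈ 48.

k ≈ 11.7, θ ≈ 48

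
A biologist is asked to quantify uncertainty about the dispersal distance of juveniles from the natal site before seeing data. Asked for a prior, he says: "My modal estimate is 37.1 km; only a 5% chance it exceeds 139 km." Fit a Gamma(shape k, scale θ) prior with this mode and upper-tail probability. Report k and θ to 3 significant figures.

Gamma(k,θ) with k>1 has mode (k−1)θ, so θ = 37.1/(k−1).
Need P(X < 139) = 0.95 with θ tied to k this way. Start at k = 2, θ = 37.1: P(X<139) ≈ 0.888.
Too low — raise k to concentrate. Iterating converges to k ≈ 2.46.
Then θ = 37.1/(2.46−1) ≈ 25.4.

k ≈ 2.46, θ ≈ 25.4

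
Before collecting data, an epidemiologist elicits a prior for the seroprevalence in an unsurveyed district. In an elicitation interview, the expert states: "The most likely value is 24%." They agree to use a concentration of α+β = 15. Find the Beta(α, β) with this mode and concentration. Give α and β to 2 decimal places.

α = 4.12, β = 10.88

For α,β > 1 the Beta mode is (α−1)/(α+β−2). With α+β = 15, the mode is (α−1)/13.
Set (α−1)/13 = 0.24 → α = 1 + 0.24·13 = 4.12.
β = 15 − α = 10.88.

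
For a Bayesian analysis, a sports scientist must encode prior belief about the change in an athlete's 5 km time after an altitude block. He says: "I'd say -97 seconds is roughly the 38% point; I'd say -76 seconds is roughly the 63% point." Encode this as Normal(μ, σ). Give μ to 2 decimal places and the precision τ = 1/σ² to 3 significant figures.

For Normal(μ,σ), the p-quantile is μ + z_p·σ. Here z_{0.38} = -0.3055, z_{0.63} = 0.3319.
So -97 = μ − 0.3055σ and -76 = μ + 0.3319σ.
Subtracting: σ = (-76 − -97)/(0.3319 − (-0.3055)) = 32.95.
Then μ = -97 − (-0.3055)·32.95 = -86.93.
Precision τ = 1/σ² = 1/32.95² = 0.000921.

μ = -86.93, τ = 0.000921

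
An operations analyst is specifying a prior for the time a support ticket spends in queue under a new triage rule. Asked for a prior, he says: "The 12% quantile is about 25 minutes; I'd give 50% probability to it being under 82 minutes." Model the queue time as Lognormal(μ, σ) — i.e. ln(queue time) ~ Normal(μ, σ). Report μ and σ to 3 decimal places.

μ ≈ 4.407, σ ≈ 1.011

If T ~ Lognormal(μ,σ) then ln T ~ Normal(μ,σ), so the p-quantile of ln T is μ + z_p·σ.
ln(25) = 3.219 and ln(82) = 4.407; z_{0.12} = -1.175, z_{0.5} = 0.
σ = (4.407 − 3.219)/(0 − (-1.175)) = 1.011.
μ = 3.219 − (-1.175)·1.011 = 4.407.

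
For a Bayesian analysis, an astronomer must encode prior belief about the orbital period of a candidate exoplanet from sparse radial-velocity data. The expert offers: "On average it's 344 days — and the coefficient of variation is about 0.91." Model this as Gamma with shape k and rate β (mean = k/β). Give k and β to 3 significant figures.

k ≈ 1.21, β ≈ 0.00351

For Gamma(k, rate β): mean = k/β, variance = k/β², so CV = 1/√k.
CV = 0.91, hence k = 1/CV² = 1.21.
Then β = k/mean = 1.21/344 = 0.00351.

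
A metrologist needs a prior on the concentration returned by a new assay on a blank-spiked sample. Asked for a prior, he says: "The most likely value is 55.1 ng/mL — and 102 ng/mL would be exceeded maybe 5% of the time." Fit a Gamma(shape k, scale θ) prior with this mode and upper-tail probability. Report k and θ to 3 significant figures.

Gamma(k,θ) with k>1 has mode (k−1)θ, so θ = 55.1/(k−1).
Need P(X < 102) = 0.95 with θ tied to k this way. Start at k = 2, θ = 55.1: P(X<102) ≈ 0.552.
Too low — raise k to concentrate. Iterating converges to k ≈ 8.34.
Then θ = 55.1/(8.34−1) ≈ 7.51.

k ≈ 8.34, θ ≈ 7.51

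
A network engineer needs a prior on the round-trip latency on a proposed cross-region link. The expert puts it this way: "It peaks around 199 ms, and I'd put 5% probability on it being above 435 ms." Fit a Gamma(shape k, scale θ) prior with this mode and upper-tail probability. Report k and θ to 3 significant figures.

k ≈ 5.5, θ ≈ 44.2

Gamma(k,θ) with k>1 has mode (k−1)θ, so θ = 199/(k−1).
Need P(X < 435) = 0.95 with θ tied to k this way. Start at k = 2, θ = 199: P(X<435) ≈ 0.642.
Too low — raise k to concentrate. Iterating converges to k ≈ 5.5.
Then θ = 199/(5.5−1) ≈ 44.2.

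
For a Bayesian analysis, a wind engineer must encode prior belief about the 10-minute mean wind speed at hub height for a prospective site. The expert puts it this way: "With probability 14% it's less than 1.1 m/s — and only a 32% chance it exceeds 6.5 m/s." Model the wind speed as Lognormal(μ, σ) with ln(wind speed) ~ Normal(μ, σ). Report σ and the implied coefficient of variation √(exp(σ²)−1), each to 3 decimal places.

σ ≈ 1.148, CV ≈ 1.653

If T ~ Lognormal(μ,σ) then ln T ~ Normal(μ,σ), so the p-quantile of ln T is μ + z_p·σ.
ln(1.1) = 0.09531 and ln(6.5) = 1.872; z_{0.14} = -1.08, z_{0.68} = 0.4677.
σ = (1.872 − 0.09531)/(0.4677 − (-1.08)) = 1.148.
μ = 0.09531 − (-1.08)·1.148 = 1.335.
CV = √(exp(σ²)−1) = √(exp(1.3170)−1) = 1.653.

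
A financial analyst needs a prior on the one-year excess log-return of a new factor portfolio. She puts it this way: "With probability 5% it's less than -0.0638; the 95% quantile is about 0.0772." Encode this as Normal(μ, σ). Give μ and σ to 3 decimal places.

μ = 0.007, σ = 0.043

For Normal(μ,σ), the p-quantile is μ + z_p·σ. Here z_{0.05} = -1.645, z_{0.95} = 1.645.
So -0.0638 = μ − 1.645σ and 0.0772 = μ + 1.645σ.
Subtracting: σ = (0.0772 − -0.0638)/(1.645 − (-1.645)) = 0.043.
Then μ = -0.0638 − (-1.645)·0.043 = 0.007.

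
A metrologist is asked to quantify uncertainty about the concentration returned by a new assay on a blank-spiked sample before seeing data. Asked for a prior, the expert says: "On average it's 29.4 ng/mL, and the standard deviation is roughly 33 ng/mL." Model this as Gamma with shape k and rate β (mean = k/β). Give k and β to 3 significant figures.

For Gamma(k, rate β): mean = k/β, variance = k/β², so CV = 1/√k.
CV = SD/mean = 33/29.4 = 1.122, hence k = 1/CV² = 0.794.
Then β = k/mean = 0.794/29.4 = 0.027.

k ≈ 0.794, β ≈ 0.027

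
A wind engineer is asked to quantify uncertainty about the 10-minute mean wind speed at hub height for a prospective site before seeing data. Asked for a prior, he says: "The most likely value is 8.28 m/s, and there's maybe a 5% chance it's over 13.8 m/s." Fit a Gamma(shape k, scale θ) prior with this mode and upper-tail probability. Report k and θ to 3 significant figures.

Gamma(k,θ) with k>1 has mode (k−1)θ, so θ = 8.28/(k−1).
Need P(X < 13.8) = 0.95 with θ tied to k this way. Start at k = 2, θ = 8.28: P(X<13.8) ≈ 0.496.
Too low — raise k to concentrate. Iterating converges to k ≈ 11.7.
Then θ = 8.28/(11.7−1) ≈ 0.774.

k ≈ 11.7, θ ≈ 0.774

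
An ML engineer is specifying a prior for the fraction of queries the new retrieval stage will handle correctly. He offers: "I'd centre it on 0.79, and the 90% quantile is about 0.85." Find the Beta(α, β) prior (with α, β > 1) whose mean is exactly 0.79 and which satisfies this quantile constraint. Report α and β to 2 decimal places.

α ≈ 55.62, β ≈ 14.78

With mean 0.79 fixed, write α = 0.79s, β = 0.21s where s = α+β.
Need P(θ < 0.85) = 0.9 under Beta(0.79s, 0.21s). Normal approximation: (q−m)/√(m(1−m)/s) ≈ z_{0.9} = 1.28, so s ≈ 0.79·0.21·(1.28)²/(0.85−0.79)² = 75.7.
At s = 75.7: P(θ<0.85) ≈ 0.909. Adjusting to match 0.9 gives s ≈ 70.40.
So α = 0.79·70.40 ≈ 55.62, β = 0.21·70.40 ≈ 14.78.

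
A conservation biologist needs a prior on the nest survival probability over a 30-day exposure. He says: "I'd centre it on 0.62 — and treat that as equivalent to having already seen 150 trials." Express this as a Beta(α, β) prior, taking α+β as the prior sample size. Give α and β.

α = 93, β = 57

Under the effective-sample-size interpretation, Beta(α, β) has prior mean α/(α+β) and prior sample size α+β.
So α+β = 150 and α/(α+β) = 0.62, giving α = 0.62·150 = 93 and β = 150 − 93 = 57.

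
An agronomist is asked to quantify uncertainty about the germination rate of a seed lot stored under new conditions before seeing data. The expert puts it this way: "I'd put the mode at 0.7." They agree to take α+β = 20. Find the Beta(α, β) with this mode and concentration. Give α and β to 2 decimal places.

α = 13.60, β = 6.40

For α,β > 1 the Beta mode is (α−1)/(α+β−2). With α+β = 20, the mode is (α−1)/18.
Set (α−1)/18 = 0.7 → α = 1 + 0.7·18 = 13.60.
β = 20 − α = 6.40.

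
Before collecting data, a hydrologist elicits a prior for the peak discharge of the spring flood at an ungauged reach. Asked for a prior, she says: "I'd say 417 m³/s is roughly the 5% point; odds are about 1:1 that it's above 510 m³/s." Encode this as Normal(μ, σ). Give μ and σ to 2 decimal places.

For Normal(μ,σ), the p-quantile is μ + z_p·σ. Here z_{0.05} = -1.645, z_{0.5} = 0.
So 417 = μ − 1.645σ and 510 = μ + 0σ.
Subtracting: σ = (510 − 417)/(0 − (-1.645)) = 56.54.
Then μ = 417 − (-1.645)·56.54 = 510.00.

μ = 510.00, σ = 56.54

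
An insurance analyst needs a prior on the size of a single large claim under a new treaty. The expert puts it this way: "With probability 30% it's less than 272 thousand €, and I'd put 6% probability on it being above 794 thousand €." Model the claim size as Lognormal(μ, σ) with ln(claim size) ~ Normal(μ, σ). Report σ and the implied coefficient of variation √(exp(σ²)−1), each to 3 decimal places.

σ ≈ 0.515, CV ≈ 0.551

If T ~ Lognormal(μ,σ) then ln T ~ Normal(μ,σ), so the p-quantile of ln T is μ + z_p·σ.
ln(272) = 5.606 and ln(794) = 6.677; z_{0.3} = -0.5244, z_{0.94} = 1.555.
σ = (6.677 − 5.606)/(1.555 − (-0.5244)) = 0.515.
μ = 5.606 − (-0.5244)·0.515 = 5.876.
CV = √(exp(σ²)−1) = √(exp(0.2655)−1) = 0.551.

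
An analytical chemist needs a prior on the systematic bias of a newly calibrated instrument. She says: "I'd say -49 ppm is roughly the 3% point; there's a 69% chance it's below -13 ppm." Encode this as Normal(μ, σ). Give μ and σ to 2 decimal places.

For Normal(μ,σ), the p-quantile is μ + z_p·σ. Here z_{0.03} = -1.881, z_{0.69} = 0.4959.
So -49 = μ − 1.881σ and -13 = μ + 0.4959σ.
Subtracting: σ = (-13 − -49)/(0.4959 − (-1.881)) = 15.15.
Then μ = -49 − (-1.881)·15.15 = -20.51.

μ = -20.51, σ = 15.15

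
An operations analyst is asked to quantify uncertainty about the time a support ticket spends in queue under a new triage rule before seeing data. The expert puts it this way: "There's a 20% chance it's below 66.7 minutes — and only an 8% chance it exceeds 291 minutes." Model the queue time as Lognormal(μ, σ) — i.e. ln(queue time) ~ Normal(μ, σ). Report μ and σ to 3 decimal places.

If T ~ Lognormal(μ,σ) then ln T ~ Normal(μ,σ), so the p-quantile of ln T is μ + z_p·σ.
ln(66.7) = 4.2 and ln(291) = 5.673; z_{0.2} = -0.8416, z_{0.92} = 1.405.
σ = (5.673 − 4.2)/(1.405 − (-0.8416)) = 0.656.
μ = 4.2 − (-0.8416)·0.656 = 4.752.

μ ≈ 4.752, σ ≈ 0.656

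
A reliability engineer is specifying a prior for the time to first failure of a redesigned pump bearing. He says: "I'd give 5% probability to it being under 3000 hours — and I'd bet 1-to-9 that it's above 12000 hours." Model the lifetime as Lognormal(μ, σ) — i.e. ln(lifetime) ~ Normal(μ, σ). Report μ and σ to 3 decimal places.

μ ≈ 8.786, σ ≈ 0.474

If T ~ Lognormal(μ,σ) then ln T ~ Normal(μ,σ), so the p-quantile of ln T is μ + z_p·σ.
ln(3000) = 8.006 and ln(12000) = 9.393; z_{0.05} = -1.645, z_{0.9} = 1.282.
σ = (9.393 − 8.006)/(1.282 − (-1.645)) = 0.474.
μ = 8.006 − (-1.645)·0.474 = 8.786.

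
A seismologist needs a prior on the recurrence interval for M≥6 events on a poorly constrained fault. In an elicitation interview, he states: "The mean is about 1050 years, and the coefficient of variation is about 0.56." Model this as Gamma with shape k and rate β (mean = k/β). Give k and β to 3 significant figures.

For Gamma(k, rate β): mean = k/β, variance = k/β², so CV = 1/√k.
CV = 0.56, hence k = 1/CV² = 3.19.
Then β = k/mean = 3.19/1050 = 0.00304.

k ≈ 3.19, β ≈ 0.00304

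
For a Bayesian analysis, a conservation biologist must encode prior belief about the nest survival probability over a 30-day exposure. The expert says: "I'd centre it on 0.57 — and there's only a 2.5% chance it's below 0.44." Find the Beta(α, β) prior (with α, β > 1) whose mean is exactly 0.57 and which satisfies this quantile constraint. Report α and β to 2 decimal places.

With mean 0.57 fixed, write α = 0.57s, β = 0.43s where s = α+β.
Need P(θ < 0.44) = 0.025 under Beta(0.57s, 0.43s). Normal approximation: (q−m)/√(m(1−m)/s) ≈ z_{0.025} = -1.96, so s ≈ 0.57·0.43·(-1.96)²/(0.44−0.57)² = 55.7.
At s = 55.7: P(θ<0.44) ≈ 0.026. Adjusting to match 0.025 gives s ≈ 56.33.
So α = 0.57·56.33 ≈ 32.11, β = 0.43·56.33 ≈ 24.22.

α ≈ 32.11, β ≈ 24.22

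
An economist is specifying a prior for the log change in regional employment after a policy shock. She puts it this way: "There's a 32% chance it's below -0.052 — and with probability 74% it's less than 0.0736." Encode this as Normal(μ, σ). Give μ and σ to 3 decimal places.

The p-quantile of Normal(μ,σ) is μ + z_p·σ, with z_{0.32} = -0.4677 and z_{0.74} = 0.6433.
Eliminate σ: μ = (z₂·x₁ − z₁·x₂)/(z₂ − z₁) = (0.6433·-0.052 − (-0.4677)·0.0736)/1.111 = 0.001.
Then σ = (x₂ − x₁)/(z₂ − z₁) = (0.0736 − -0.052)/1.111 = 0.113.

μ = 0.001, σ = 0.113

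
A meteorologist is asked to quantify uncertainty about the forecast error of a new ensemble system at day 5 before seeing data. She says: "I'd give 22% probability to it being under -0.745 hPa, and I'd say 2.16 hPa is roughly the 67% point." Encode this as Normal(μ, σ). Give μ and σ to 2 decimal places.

μ = 1.11, σ = 2.40

The p-quantile of Normal(μ,σ) is μ + z_p·σ, with z_{0.22} = -0.7722 and z_{0.67} = 0.4399.
Eliminate σ: μ = (z₂·x₁ − z₁·x₂)/(z₂ − z₁) = (0.4399·-0.745 − (-0.7722)·2.16)/1.212 = 1.11.
Then σ = (x₂ − x₁)/(z₂ − z₁) = (2.16 − -0.745)/1.212 = 2.40.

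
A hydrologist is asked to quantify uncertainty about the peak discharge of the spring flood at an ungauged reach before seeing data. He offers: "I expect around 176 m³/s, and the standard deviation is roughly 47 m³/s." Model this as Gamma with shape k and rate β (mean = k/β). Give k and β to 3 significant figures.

For Gamma(k, rate β): mean = k/β, variance = k/β², so CV = 1/√k.
CV = SD/mean = 47/176 = 0.267, hence k = 1/CV² = 14.
Then β = k/mean = 14/176 = 0.0797.

k ≈ 14, β ≈ 0.0797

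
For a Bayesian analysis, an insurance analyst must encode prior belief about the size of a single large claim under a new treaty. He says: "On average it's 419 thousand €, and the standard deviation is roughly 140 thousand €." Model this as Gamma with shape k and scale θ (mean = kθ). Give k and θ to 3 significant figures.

k ≈ 8.96, θ ≈ 46.8

For Gamma(k, scale θ): mean = kθ, variance = kθ², so CV = 1/√k.
CV = SD/mean = 140/419 = 0.3341, hence k = 1/CV² = 8.96.
Then θ = mean/k = 419/8.96 = 46.8.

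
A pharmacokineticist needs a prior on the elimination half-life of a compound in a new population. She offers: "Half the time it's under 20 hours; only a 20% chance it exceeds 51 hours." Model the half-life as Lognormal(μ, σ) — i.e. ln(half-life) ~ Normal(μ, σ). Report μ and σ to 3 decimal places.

μ ≈ 2.996, σ ≈ 1.112

If T ~ Lognormal(μ,σ) then ln T ~ Normal(μ,σ), so the p-quantile of ln T is μ + z_p·σ.
ln(20) = 2.996 and ln(51) = 3.932; z_{0.5} = 0, z_{0.8} = 0.8416.
σ = (3.932 − 2.996)/(0.8416 − (0)) = 1.112.
μ = 2.996 − (0)·1.112 = 2.996.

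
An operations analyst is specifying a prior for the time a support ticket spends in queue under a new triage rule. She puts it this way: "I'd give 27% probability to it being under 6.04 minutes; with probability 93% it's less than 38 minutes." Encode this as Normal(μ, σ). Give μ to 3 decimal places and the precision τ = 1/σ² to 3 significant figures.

For Normal(μ,σ), the p-quantile is μ + z_p·σ. Here z_{0.27} = -0.6128, z_{0.93} = 1.476.
So 6.04 = μ − 0.6128σ and 38 = μ + 1.476σ.
Subtracting: σ = (38 − 6.04)/(1.476 − (-0.6128)) = 15.302.
Then μ = 6.04 − (-0.6128)·15.302 = 15.417.
Precision τ = 1/σ² = 1/15.3² = 0.00427.

μ = 15.417, τ = 0.00427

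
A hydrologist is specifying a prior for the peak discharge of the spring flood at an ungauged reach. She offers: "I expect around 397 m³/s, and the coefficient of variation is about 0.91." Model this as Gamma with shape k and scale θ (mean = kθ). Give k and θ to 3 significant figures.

k ≈ 1.21, θ ≈ 329

For Gamma(k, scale θ): mean = kθ, variance = kθ², so CV = 1/√k.
CV = 0.91, hence k = 1/CV² = 1.21.
Then θ = mean/k = 397/1.21 = 329.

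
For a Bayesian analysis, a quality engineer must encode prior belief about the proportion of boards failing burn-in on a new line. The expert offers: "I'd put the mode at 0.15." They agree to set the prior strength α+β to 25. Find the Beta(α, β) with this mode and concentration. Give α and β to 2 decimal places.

α = 4.45, β = 20.55

For α,β > 1 the Beta mode is (α−1)/(α+β−2). With α+β = 25, the mode is (α−1)/23.
Set (α−1)/23 = 0.15 → α = 1 + 0.15·23 = 4.45.
β = 25 − α = 20.55.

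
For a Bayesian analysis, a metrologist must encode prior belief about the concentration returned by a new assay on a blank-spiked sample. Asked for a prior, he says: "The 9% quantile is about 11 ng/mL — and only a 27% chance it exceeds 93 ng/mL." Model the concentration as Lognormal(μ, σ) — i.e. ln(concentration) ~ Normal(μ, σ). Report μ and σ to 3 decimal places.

μ ≈ 3.863, σ ≈ 1.093

If T ~ Lognormal(μ,σ) then ln T ~ Normal(μ,σ), so the p-quantile of ln T is μ + z_p·σ.
ln(11) = 2.398 and ln(93) = 4.533; z_{0.09} = -1.341, z_{0.73} = 0.6128.
σ = (4.533 − 2.398)/(0.6128 − (-1.341)) = 1.093.
μ = 2.398 − (-1.341)·1.093 = 3.863.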